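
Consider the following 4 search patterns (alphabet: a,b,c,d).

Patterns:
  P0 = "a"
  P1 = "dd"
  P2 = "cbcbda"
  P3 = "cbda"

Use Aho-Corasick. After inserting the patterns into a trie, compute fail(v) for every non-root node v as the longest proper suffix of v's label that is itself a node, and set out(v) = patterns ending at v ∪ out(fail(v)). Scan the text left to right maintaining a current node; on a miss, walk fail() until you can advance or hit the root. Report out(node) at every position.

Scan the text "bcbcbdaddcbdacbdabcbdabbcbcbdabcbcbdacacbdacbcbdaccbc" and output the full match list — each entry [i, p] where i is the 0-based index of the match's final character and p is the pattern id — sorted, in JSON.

Build:
Trie nodes:
  n0 'ε': a→1 c→4 d→2
  n1 'a': ·  ←P0
  n2 'd': d→3
  n3 'dd': ·  ←P1
  n4 'c': b→5
  n5 'cb': c→6 d→10
  n6 'cbc': b→7
  n7 'cbcb': d→8
  n8 'cbcbd': a→9
  n9 'cbcbda': ·  ←P2
  n10 'cbd': a→11
  n11 'cbda': ·  ←P3

BFS fail/out derivation:
  fail(1) 'a': from fail(0)=0 chase 'a': 0 ⇒ 0;  out={0}∪out(0)={0}
  fail(2) 'd': from fail(0)=0 chase 'd': 0 ⇒ 0;  out=∅∪out(0)=∅
  fail(4) 'c': from fail(0)=0 chase 'c': 0 ⇒ 0;  out=∅∪out(0)=∅
  fail(3) 'dd': from fail(2)=0 chase 'd': 0 ⇒ 2;  out={1}∪out(2)={1}
  fail(5) 'cb': from fail(4)=0 chase 'b': 0 ⇒ 0;  out=∅∪out(0)=∅
  fail(6) 'cbc': from fail(5)=0 chase 'c': 0 ⇒ 4;  out=∅∪out(4)=∅
  fail(10) 'cbd': from fail(5)=0 chase 'd': 0 ⇒ 2;  out=∅∪out(2)=∅
  fail(7) 'cbcb': from fail(6)=4 chase 'b': 4 ⇒ 5;  out=∅∪out(5)=∅
  fail(11) 'cbda': from fail(10)=2 chase 'a': 2→0 ⇒ 1;  out={3}∪out(1)={0,3}
  fail(8) 'cbcbd': from fail(7)=5 chase 'd': 5 ⇒ 10;  out=∅∪out(10)=∅
  fail(9) 'cbcbda': from fail(8)=10 chase 'a': 10 ⇒ 11;  out={2}∪out(11)={0,2,3}

Text stream:
i=0 'b': node 0→0
i=1 'c': node 0→4
i=2 'b': node 4→5
i=3 'c': node 5→6
i=4 'b': node 6→7
i=5 'd': node 7→8
i=6 'a': node 8→9  → match P0@[6:6],P2@[1:6],P3@[3:6]
i=7 'd': node 9→2 ·f
i=8 'd': node 2→3  → match P1@[7:8]
i=9 'c': node 3→4 ·f
i=10 'b': node 4→5
i=11 'd': node 5→10
i=12 'a': node 10→11  → match P0@[12:12],P3@[9:12]
i=13 'c': node 11→4 ·f
i=14 'b': node 4→5
i=15 'd': node 5→10
i=16 'a': node 10→11  → match P0@[16:16],P3@[13:16]
i=17 'b': node 11→0 ·f
i=18 'c': node 0→4
i=19 'b': node 4→5
i=20 'd': node 5→10
i=21 'a': node 10→11  → match P0@[21:21],P3@[18:21]
i=22 'b': node 11→0 ·f
i=23 'b': node 0→0
i=24 'c': node 0→4
i=25 'b': node 4→5
i=26 'c': node 5→6
i=27 'b': node 6→7
i=28 'd': node 7→8
i=29 'a': node 8→9  → match P0@[29:29],P2@[24:29],P3@[26:29]
i=30 'b': node 9→0 ·f
i=31 'c': node 0→4
i=32 'b': node 4→5
i=33 'c': node 5→6
i=34 'b': node 6→7
i=35 'd': node 7→8
i=36 'a': node 8→9  → match P0@[36:36],P2@[31:36],P3@[33:36]
i=37 'c': node 9→4 ·f
i=38 'a': node 4→1 ·f  → match P0@[38:38]
i=39 'c': node 1→4 ·f
i=40 'b': node 4→5
i=41 'd': node 5→10
i=42 'a': node 10→11  → match P0@[42:42],P3@[39:42]
i=43 'c': node 11→4 ·f
i=44 'b': node 4→5
i=45 'c': node 5→6
i=46 'b': node 6→7
i=47 'd': node 7→8
i=48 'a': node 8→9  → match P0@[48:48],P2@[43:48],P3@[45:48]
i=49 'c': node 9→4 ·f
i=50 'c': node 4→4 ·f
i=51 'b': node 4→5
i=52 'c': node 5→6

Result: [[6,0],[6,2],[6,3],[8,1],[12,0],[12,3],[16,0],[16,3],[21,0],[21,3],[29,0],[29,2],[29,3],[36,0],[36,2],[36,3],[38,0],[42,0],[42,3],[48,0],[48,2],[48,3]]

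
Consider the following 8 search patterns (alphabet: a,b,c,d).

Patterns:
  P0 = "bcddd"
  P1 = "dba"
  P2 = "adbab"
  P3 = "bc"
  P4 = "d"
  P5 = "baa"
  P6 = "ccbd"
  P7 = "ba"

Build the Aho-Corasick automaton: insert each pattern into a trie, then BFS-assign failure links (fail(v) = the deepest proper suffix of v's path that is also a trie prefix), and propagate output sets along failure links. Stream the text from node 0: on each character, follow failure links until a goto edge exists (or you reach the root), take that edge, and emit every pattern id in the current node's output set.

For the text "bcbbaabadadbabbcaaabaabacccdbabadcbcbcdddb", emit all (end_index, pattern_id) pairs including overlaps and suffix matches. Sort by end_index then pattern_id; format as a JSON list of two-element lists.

Construct AC machine:
Trie (insert patterns):
  0='ε' goto a→9 b→1 c→16 d→6
  1='b' goto a→14 c→2
  2='bc' goto d→3  [P3 ends]
  3='bcd' goto d→4
  4='bcdd' goto d→5
  5='bcddd' goto ·  [P0 ends]
  6='d' goto b→7  [P4 ends]
  7='db' goto a→8
  8='dba' goto ·  [P1 ends]
  9='a' goto d→10
  10='ad' goto b→11
  11='adb' goto a→12
  12='adba' goto b→13
  13='adbab' goto ·  [P2 ends]
  14='ba' goto a→15  [P7 ends]
  15='baa' goto ·  [P5 ends]
  16='c' goto c→17
  17='cc' goto b→18
  18='ccb' goto d→19
  19='ccbd' goto ·  [P6 ends]

BFS fail/out derivation:
  fail(1) 'b': from fail(0)=0 chase 'b': 0 ⇒ 0;  out=∅∪out(0)=∅
  fail(6) 'd': from fail(0)=0 chase 'd': 0 ⇒ 0;  out={4}∪out(0)={4}
  fail(9) 'a': from fail(0)=0 chase 'a': 0 ⇒ 0;  out=∅∪out(0)=∅
  fail(16) 'c': from fail(0)=0 chase 'c': 0 ⇒ 0;  out=∅∪out(0)=∅
  fail(2) 'bc': from fail(1)=0 chase 'c': 0 ⇒ 16;  out={3}∪out(16)={3}
  fail(7) 'db': from fail(6)=0 chase 'b': 0 ⇒ 1;  out=∅∪out(1)=∅
  fail(10) 'ad': from fail(9)=0 chase 'd': 0 ⇒ 6;  out=∅∪out(6)={4}
  fail(14) 'ba': from fail(1)=0 chase 'a': 0 ⇒ 9;  out={7}∪out(9)={7}
  fail(17) 'cc': from fail(16)=0 chase 'c': 0 ⇒ 16;  out=∅∪out(16)=∅
  fail(3) 'bcd': from fail(2)=16 chase 'd': 16→0 ⇒ 6;  out=∅∪out(6)={4}
  fail(8) 'dba': from fail(7)=1 chase 'a': 1 ⇒ 14;  out={1}∪out(14)={1,7}
  fail(11) 'adb': from fail(10)=6 chase 'b': 6 ⇒ 7;  out=∅∪out(7)=∅
  fail(15) 'baa': from fail(14)=9 chase 'a': 9→0 ⇒ 9;  out={5}∪out(9)={5}
  fail(18) 'ccb': from fail(17)=16 chase 'b': 16→0 ⇒ 1;  out=∅∪out(1)=∅
  fail(4) 'bcdd': from fail(3)=6 chase 'd': 6→0 ⇒ 6;  out=∅∪out(6)={4}
  fail(12) 'adba': from fail(11)=7 chase 'a': 7 ⇒ 8;  out=∅∪out(8)={1,7}
  fail(19) 'ccbd': from fail(18)=1 chase 'd': 1→0 ⇒ 6;  out={6}∪out(6)={4,6}
  fail(5) 'bcddd': from fail(4)=6 chase 'd': 6→0 ⇒ 6;  out={0}∪out(6)={0,4}
  fail(13) 'adbab': from fail(12)=8 chase 'b': 8→14→9→0 ⇒ 1;  out={2}∪out(1)={2}

Run:
[0] read 'b'  n0⇒n1
[1] read 'c'  n1⇒n2  emit P3@[0:1]
[2] read 'b'  n2⇒n1 (fail-walked)
[3] read 'b'  n1⇒n1 (fail-walked)
[4] read 'a'  n1⇒n14  emit P7@[3:4]
[5] read 'a'  n14⇒n15  emit P5@[3:5]
[6] read 'b'  n15⇒n1 (fail-walked)
[7] read 'a'  n1⇒n14  emit P7@[6:7]
[8] read 'd'  n14⇒n10 (fail-walked)  emit P4@[8:8]
[9] read 'a'  n10⇒n9 (fail-walked)
[10] read 'd'  n9⇒n10  emit P4@[10:10]
[11] read 'b'  n10⇒n11
[12] read 'a'  n11⇒n12  emit P1@[10:12],P7@[11:12]
[13] read 'b'  n12⇒n13  emit P2@[9:13]
[14] read 'b'  n13⇒n1 (fail-walked)
[15] read 'c'  n1⇒n2  emit P3@[14:15]
[16] read 'a'  n2⇒n9 (fail-walked)
[17] read 'a'  n9⇒n9 (fail-walked)
[18] read 'a'  n9⇒n9 (fail-walked)
[19] read 'b'  n9⇒n1 (fail-walked)
[20] read 'a'  n1⇒n14  emit P7@[19:20]
[21] read 'a'  n14⇒n15  emit P5@[19:21]
[22] read 'b'  n15⇒n1 (fail-walked)
[23] read 'a'  n1⇒n14  emit P7@[22:23]
[24] read 'c'  n14⇒n16 (fail-walked)
[25] read 'c'  n16⇒n17
[26] read 'c'  n17⇒n17 (fail-walked)
[27] read 'd'  n17⇒n6 (fail-walked)  emit P4@[27:27]
[28] read 'b'  n6⇒n7
[29] read 'a'  n7⇒n8  emit P1@[27:29],P7@[28:29]
[30] read 'b'  n8⇒n1 (fail-walked)
[31] read 'a'  n1⇒n14  emit P7@[30:31]
[32] read 'd'  n14⇒n10 (fail-walked)  emit P4@[32:32]
[33] read 'c'  n10⇒n16 (fail-walked)
[34] read 'b'  n16⇒n1 (fail-walked)
[35] read 'c'  n1⇒n2  emit P3@[34:35]
[36] read 'b'  n2⇒n1 (fail-walked)
[37] read 'c'  n1⇒n2  emit P3@[36:37]
[38] read 'd'  n2⇒n3  emit P4@[38:38]
[39] read 'd'  n3⇒n4  emit P4@[39:39]
[40] read 'd'  n4⇒n5  emit P0@[36:40],P4@[40:40]
[41] read 'b'  n5⇒n7 (fail-walked)

Matches: [[1,3],[4,7],[5,5],[7,7],[8,4],[10,4],[12,1],[12,7],[13,2],[15,3],[20,7],[21,5],[23,7],[27,4],[29,1],[29,7],[31,7],[32,4],[35,3],[37,3],[38,4],[39,4],[40,0],[40,4]]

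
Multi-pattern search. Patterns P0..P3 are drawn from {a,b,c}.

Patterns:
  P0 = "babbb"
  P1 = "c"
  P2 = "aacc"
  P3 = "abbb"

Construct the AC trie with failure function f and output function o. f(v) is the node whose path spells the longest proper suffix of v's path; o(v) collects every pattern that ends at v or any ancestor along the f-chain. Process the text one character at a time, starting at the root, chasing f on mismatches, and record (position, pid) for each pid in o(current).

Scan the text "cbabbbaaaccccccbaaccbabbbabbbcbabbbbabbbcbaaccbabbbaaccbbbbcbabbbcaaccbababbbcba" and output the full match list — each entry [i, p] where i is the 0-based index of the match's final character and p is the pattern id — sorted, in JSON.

Build:
Trie nodes:
  0='ε' goto a→7 b→1 c→6
  1='b' goto a→2
  2='ba' goto b→3
  3='bab' goto b→4
  4='babb' goto b→5
  5='babbb' goto ·  ←P0
  6='c' goto ·  ←P1
  7='a' goto a→8 b→11
  8='aa' goto c→9
  9='aac' goto c→10
  10='aacc' goto ·  ←P2
  11='ab' goto b→12
  12='abb' goto b→13
  13='abbb' goto ·  ←P3

BFS fail/out derivation:
  fail(1) 'b': from fail(0)=0 chase 'b': 0 ⇒ 0;  out=∅∪out(0)=∅
  fail(6) 'c': from fail(0)=0 chase 'c': 0 ⇒ 0;  out={1}∪out(0)={1}
  fail(7) 'a': from fail(0)=0 chase 'a': 0 ⇒ 0;  out=∅∪out(0)=∅
  fail(2) 'ba': from fail(1)=0 chase 'a': 0 ⇒ 7;  out=∅∪out(7)=∅
  fail(8) 'aa': from fail(7)=0 chase 'a': 0 ⇒ 7;  out=∅∪out(7)=∅
  fail(11) 'ab': from fail(7)=0 chase 'b': 0 ⇒ 1;  out=∅∪out(1)=∅
  fail(3) 'bab': from fail(2)=7 chase 'b': 7 ⇒ 11;  out=∅∪out(11)=∅
  fail(9) 'aac': from fail(8)=7 chase 'c': 7→0 ⇒ 6;  out=∅∪out(6)={1}
  fail(12) 'abb': from fail(11)=1 chase 'b': 1→0 ⇒ 1;  out=∅∪out(1)=∅
  fail(4) 'babb': from fail(3)=11 chase 'b': 11 ⇒ 12;  out=∅∪out(12)=∅
  fail(10) 'aacc': from fail(9)=6 chase 'c': 6→0 ⇒ 6;  out={2}∪out(6)={1,2}
  fail(13) 'abbb': from fail(12)=1 chase 'b': 1→0 ⇒ 1;  out={3}∪out(1)={3}
  fail(5) 'babbb': from fail(4)=12 chase 'b': 12 ⇒ 13;  out={0}∪out(13)={0,3}

Text stream:
pos 0 'c': at 6  emit P1@[0:0]
pos 1 'b': at 1 (via fail)
pos 2 'a': at 2
pos 3 'b': at 3
pos 4 'b': at 4
pos 5 'b': at 5  emit P0@[1:5],P3@[2:5]
pos 6 'a': at 2 (via fail)
pos 7 'a': at 8 (via fail)
pos 8 'a': at 8 (via fail)
pos 9 'c': at 9  emit P1@[9:9]
pos 10 'c': at 10  emit P1@[10:10],P2@[7:10]
pos 11 'c': at 6 (via fail)  emit P1@[11:11]
pos 12 'c': at 6 (via fail)  emit P1@[12:12]
pos 13 'c': at 6 (via fail)  emit P1@[13:13]
pos 14 'c': at 6 (via fail)  emit P1@[14:14]
pos 15 'b': at 1 (via fail)
pos 16 'a': at 2
pos 17 'a': at 8 (via fail)
pos 18 'c': at 9  emit P1@[18:18]
pos 19 'c': at 10  emit P1@[19:19],P2@[16:19]
pos 20 'b': at 1 (via fail)
pos 21 'a': at 2
pos 22 'b': at 3
pos 23 'b': at 4
pos 24 'b': at 5  emit P0@[20:24],P3@[21:24]
pos 25 'a': at 2 (via fail)
pos 26 'b': at 3
pos 27 'b': at 4
pos 28 'b': at 5  emit P0@[24:28],P3@[25:28]
pos 29 'c': at 6 (via fail)  emit P1@[29:29]
pos 30 'b': at 1 (via fail)
pos 31 'a': at 2
pos 32 'b': at 3
pos 33 'b': at 4
pos 34 'b': at 5  emit P0@[30:34],P3@[31:34]
pos 35 'b': at 1 (via fail)
pos 36 'a': at 2
pos 37 'b': at 3
pos 38 'b': at 4
pos 39 'b': at 5  emit P0@[35:39],P3@[36:39]
pos 40 'c': at 6 (via fail)  emit P1@[40:40]
pos 41 'b': at 1 (via fail)
pos 42 'a': at 2
pos 43 'a': at 8 (via fail)
pos 44 'c': at 9  emit P1@[44:44]
pos 45 'c': at 10  emit P1@[45:45],P2@[42:45]
pos 46 'b': at 1 (via fail)
pos 47 'a': at 2
pos 48 'b': at 3
pos 49 'b': at 4
pos 50 'b': at 5  emit P0@[46:50],P3@[47:50]
pos 51 'a': at 2 (via fail)
pos 52 'a': at 8 (via fail)
pos 53 'c': at 9  emit P1@[53:53]
pos 54 'c': at 10  emit P1@[54:54],P2@[51:54]
pos 55 'b': at 1 (via fail)
pos 56 'b': at 1 (via fail)
pos 57 'b': at 1 (via fail)
pos 58 'b': at 1 (via fail)
pos 59 'c': at 6 (via fail)  emit P1@[59:59]
pos 60 'b': at 1 (via fail)
pos 61 'a': at 2
pos 62 'b': at 3
pos 63 'b': at 4
pos 64 'b': at 5  emit P0@[60:64],P3@[61:64]
pos 65 'c': at 6 (via fail)  emit P1@[65:65]
pos 66 'a': at 7 (via fail)
pos 67 'a': at 8
pos 68 'c': at 9  emit P1@[68:68]
pos 69 'c': at 10  emit P1@[69:69],P2@[66:69]
pos 70 'b': at 1 (via fail)
pos 71 'a': at 2
pos 72 'b': at 3
pos 73 'a': at 2 (via fail)
pos 74 'b': at 3
pos 75 'b': at 4
pos 76 'b': at 5  emit P0@[72:76],P3@[73:76]
pos 77 'c': at 6 (via fail)  emit P1@[77:77]
pos 78 'b': at 1 (via fail)
pos 79 'a': at 2

Result: [[0,1],[5,0],[5,3],[9,1],[10,1],[10,2],[11,1],[12,1],[13,1],[14,1],[18,1],[19,1],[19,2],[24,0],[24,3],[28,0],[28,3],[29,1],[34,0],[34,3],[39,0],[39,3],[40,1],[44,1],[45,1],[45,2],[50,0],[50,3],[53,1],[54,1],[54,2],[59,1],[64,0],[64,3],[65,1],[68,1],[69,1],[69,2],[76,0],[76,3],[77,1]]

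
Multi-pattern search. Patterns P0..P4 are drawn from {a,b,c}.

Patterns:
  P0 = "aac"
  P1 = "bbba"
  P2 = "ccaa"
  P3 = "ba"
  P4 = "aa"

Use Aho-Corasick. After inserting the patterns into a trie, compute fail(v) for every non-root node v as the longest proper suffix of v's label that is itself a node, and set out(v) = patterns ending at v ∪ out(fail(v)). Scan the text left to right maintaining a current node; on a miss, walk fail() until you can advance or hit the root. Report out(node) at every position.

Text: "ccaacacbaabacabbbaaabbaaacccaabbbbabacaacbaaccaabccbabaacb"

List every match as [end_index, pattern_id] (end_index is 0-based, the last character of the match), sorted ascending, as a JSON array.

Build automaton:
Trie nodes:
  0='ε' goto a→1 b→4 c→8
  1='a' goto a→2
  2='aa' goto c→3  ←P4
  3='aac' goto ·  ←P0
  4='b' goto a→12 b→5
  5='bb' goto b→6
  6='bbb' goto a→7
  7='bbba' goto ·  ←P1
  8='c' goto c→9
  9='cc' goto a→10
  10='cca' goto a→11
  11='ccaa' goto ·  ←P2
  12='ba' goto ·  ←P3

Failure links (BFS by depth):
  n1('a'): parent n0 fail=0; on 'a' 0 → fail=0;  out ∅∪∅=∅
  n4('b'): parent n0 fail=0; on 'b' 0 → fail=0;  out ∅∪∅=∅
  n8('c'): parent n0 fail=0; on 'c' 0 → fail=0;  out ∅∪∅=∅
  n2('aa'): parent n1 fail=0; on 'a' 0 → fail=1;  out {4}∪∅={4}
  n5('bb'): parent n4 fail=0; on 'b' 0 → fail=4;  out ∅∪∅=∅
  n9('cc'): parent n8 fail=0; on 'c' 0 → fail=8;  out ∅∪∅=∅
  n12('ba'): parent n4 fail=0; on 'a' 0 → fail=1;  out {3}∪∅={3}
  n3('aac'): parent n2 fail=1; on 'c' 1→0 → fail=8;  out {0}∪∅={0}
  n6('bbb'): parent n5 fail=4; on 'b' 4 → fail=5;  out ∅∪∅=∅
  n10('cca'): parent n9 fail=8; on 'a' 8→0 → fail=1;  out ∅∪∅=∅
  n7('bbba'): parent n6 fail=5; on 'a' 5→4 → fail=12;  out {1}∪{3}={1,3}
  n11('ccaa'): parent n10 fail=1; on 'a' 1 → fail=2;  out {2}∪{4}={2,4}

Text stream:
[0] read 'c'  n0⇒n8
[1] read 'c'  n8⇒n9
[2] read 'a'  n9⇒n10
[3] read 'a'  n10⇒n11  → match P2@[0:3],P4@[2:3]
[4] read 'c'  n11⇒n3 ·f  → match P0@[2:4]
[5] read 'a'  n3⇒n1 ·f
[6] read 'c'  n1⇒n8 ·f
[7] read 'b'  n8⇒n4 ·f
[8] read 'a'  n4⇒n12  → match P3@[7:8]
[9] read 'a'  n12⇒n2 ·f  → match P4@[8:9]
[10] read 'b'  n2⇒n4 ·f
[11] read 'a'  n4⇒n12  → match P3@[10:11]
[12] read 'c'  n12⇒n8 ·f
[13] read 'a'  n8⇒n1 ·f
[14] read 'b'  n1⇒n4 ·f
[15] read 'b'  n4⇒n5
[16] read 'b'  n5⇒n6
[17] read 'a'  n6⇒n7  → match P1@[14:17],P3@[16:17]
[18] read 'a'  n7⇒n2 ·f  → match P4@[17:18]
[19] read 'a'  n2⇒n2 ·f  → match P4@[18:19]
[20] read 'b'  n2⇒n4 ·f
[21] read 'b'  n4⇒n5
[22] read 'a'  n5⇒n12 ·f  → match P3@[21:22]
[23] read 'a'  n12⇒n2 ·f  → match P4@[22:23]
[24] read 'a'  n2⇒n2 ·f  → match P4@[23:24]
[25] read 'c'  n2⇒n3  → match P0@[23:25]
[26] read 'c'  n3⇒n9 ·f
[27] read 'c'  n9⇒n9 ·f
[28] read 'a'  n9⇒n10
[29] read 'a'  n10⇒n11  → match P2@[26:29],P4@[28:29]
[30] read 'b'  n11⇒n4 ·f
[31] read 'b'  n4⇒n5
[32] read 'b'  n5⇒n6
[33] read 'b'  n6⇒n6 ·f
[34] read 'a'  n6⇒n7  → match P1@[31:34],P3@[33:34]
[35] read 'b'  n7⇒n4 ·f
[36] read 'a'  n4⇒n12  → match P3@[35:36]
[37] read 'c'  n12⇒n8 ·f
[38] read 'a'  n8⇒n1 ·f
[39] read 'a'  n1⇒n2  → match P4@[38:39]
[40] read 'c'  n2⇒n3  → match P0@[38:40]
[41] read 'b'  n3⇒n4 ·f
[42] read 'a'  n4⇒n12  → match P3@[41:42]
[43] read 'a'  n12⇒n2 ·f  → match P4@[42:43]
[44] read 'c'  n2⇒n3  → match P0@[42:44]
[45] read 'c'  n3⇒n9 ·f
[46] read 'a'  n9⇒n10
[47] read 'a'  n10⇒n11  → match P2@[44:47],P4@[46:47]
[48] read 'b'  n11⇒n4 ·f
[49] read 'c'  n4⇒n8 ·f
[50] read 'c'  n8⇒n9
[51] read 'b'  n9⇒n4 ·f
[52] read 'a'  n4⇒n12  → match P3@[51:52]
[53] read 'b'  n12⇒n4 ·f
[54] read 'a'  n4⇒n12  → match P3@[53:54]
[55] read 'a'  n12⇒n2 ·f  → match P4@[54:55]
[56] read 'c'  n2⇒n3  → match P0@[54:56]
[57] read 'b'  n3⇒n4 ·f

Result: [[3,2],[3,4],[4,0],[8,3],[9,4],[11,3],[17,1],[17,3],[18,4],[19,4],[22,3],[23,4],[24,4],[25,0],[29,2],[29,4],[34,1],[34,3],[36,3],[39,4],[40,0],[42,3],[43,4],[44,0],[47,2],[47,4],[52,3],[54,3],[55,4],[56,0]]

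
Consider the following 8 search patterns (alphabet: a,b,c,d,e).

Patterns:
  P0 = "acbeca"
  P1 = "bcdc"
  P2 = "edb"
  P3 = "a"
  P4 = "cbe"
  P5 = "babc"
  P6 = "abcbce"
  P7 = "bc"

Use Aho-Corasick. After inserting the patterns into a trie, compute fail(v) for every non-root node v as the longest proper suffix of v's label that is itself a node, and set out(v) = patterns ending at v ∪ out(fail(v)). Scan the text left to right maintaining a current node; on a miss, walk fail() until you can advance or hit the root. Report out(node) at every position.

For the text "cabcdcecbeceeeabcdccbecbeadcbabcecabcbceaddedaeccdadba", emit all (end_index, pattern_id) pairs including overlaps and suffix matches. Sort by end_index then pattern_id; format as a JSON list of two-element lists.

Build:
Trie (insert patterns):
  n0 'ε': a→1 b→7 c→14 e→11
  n1 'a': b→20 c→2  [P3 ends]
  n2 'ac': b→3
  n3 'acb': e→4
  n4 'acbe': c→5
  n5 'acbec': a→6
  n6 'acbeca': ·  [P0 ends]
  n7 'b': a→17 c→8
  n8 'bc': d→9  [P7 ends]
  n9 'bcd': c→10
  n10 'bcdc': ·  [P1 ends]
  n11 'e': d→12
  n12 'ed': b→13
  n13 'edb': ·  [P2 ends]
  n14 'c': b→15
  n15 'cb': e→16
  n16 'cbe': ·  [P4 ends]
  n17 'ba': b→18
  n18 'bab': c→19
  n19 'babc': ·  [P5 ends]
  n20 'ab': c→21
  n21 'abc': b→22
  n22 'abcb': c→23
  n23 'abcbc': e→24
  n24 'abcbce': ·  [P6 ends]

BFS fail/out derivation:
  fail(1) 'a': from fail(0)=0 chase 'a': 0 ⇒ 0;  out={3}∪out(0)={3}
  fail(7) 'b': from fail(0)=0 chase 'b': 0 ⇒ 0;  out=∅∪out(0)=∅
  fail(11) 'e': from fail(0)=0 chase 'e': 0 ⇒ 0;  out=∅∪out(0)=∅
  fail(14) 'c': from fail(0)=0 chase 'c': 0 ⇒ 0;  out=∅∪out(0)=∅
  fail(2) 'ac': from fail(1)=0 chase 'c': 0 ⇒ 14;  out=∅∪out(14)=∅
  fail(8) 'bc': from fail(7)=0 chase 'c': 0 ⇒ 14;  out={7}∪out(14)={7}
  fail(12) 'ed': from fail(11)=0 chase 'd': 0 ⇒ 0;  out=∅∪out(0)=∅
  fail(15) 'cb': from fail(14)=0 chase 'b': 0 ⇒ 7;  out=∅∪out(7)=∅
  fail(17) 'ba': from fail(7)=0 chase 'a': 0 ⇒ 1;  out=∅∪out(1)={3}
  fail(20) 'ab': from fail(1)=0 chase 'b': 0 ⇒ 7;  out=∅∪out(7)=∅
  fail(3) 'acb': from fail(2)=14 chase 'b': 14 ⇒ 15;  out=∅∪out(15)=∅
  fail(9) 'bcd': from fail(8)=14 chase 'd': 14→0 ⇒ 0;  out=∅∪out(0)=∅
  fail(13) 'edb': from fail(12)=0 chase 'b': 0 ⇒ 7;  out={2}∪out(7)={2}
  fail(16) 'cbe': from fail(15)=7 chase 'e': 7→0 ⇒ 11;  out={4}∪out(11)={4}
  fail(18) 'bab': from fail(17)=1 chase 'b': 1 ⇒ 20;  out=∅∪out(20)=∅
  fail(21) 'abc': from fail(20)=7 chase 'c': 7 ⇒ 8;  out=∅∪out(8)={7}
  fail(4) 'acbe': from fail(3)=15 chase 'e': 15 ⇒ 16;  out=∅∪out(16)={4}
  fail(10) 'bcdc': from fail(9)=0 chase 'c': 0 ⇒ 14;  out={1}∪out(14)={1}
  fail(19) 'babc': from fail(18)=20 chase 'c': 20 ⇒ 21;  out={5}∪out(21)={5,7}
  fail(22) 'abcb': from fail(21)=8 chase 'b': 8→14 ⇒ 15;  out=∅∪out(15)=∅
  fail(5) 'acbec': from fail(4)=16 chase 'c': 16→11→0 ⇒ 14;  out=∅∪out(14)=∅
  fail(23) 'abcbc': from fail(22)=15 chase 'c': 15→7 ⇒ 8;  out=∅∪out(8)={7}
  fail(6) 'acbeca': from fail(5)=14 chase 'a': 14→0 ⇒ 1;  out={0}∪out(1)={0,3}
  fail(24) 'abcbce': from fail(23)=8 chase 'e': 8→14→0 ⇒ 11;  out={6}∪out(11)={6}

Scan:
[0] read 'c'  n0⇒n14
[1] read 'a'  n14⇒n1 (via fail)  → match P3@[1:1]
[2] read 'b'  n1⇒n20
[3] read 'c'  n20⇒n21  → match P7@[2:3]
[4] read 'd'  n21⇒n9 (via fail)
[5] read 'c'  n9⇒n10  → match P1@[2:5]
[6] read 'e'  n10⇒n11 (via fail)
[7] read 'c'  n11⇒n14 (via fail)
[8] read 'b'  n14⇒n15
[9] read 'e'  n15⇒n16  → match P4@[7:9]
[10] read 'c'  n16⇒n14 (via fail)
[11] read 'e'  n14⇒n11 (via fail)
[12] read 'e'  n11⇒n11 (via fail)
[13] read 'e'  n11⇒n11 (via fail)
[14] read 'a'  n11⇒n1 (via fail)  → match P3@[14:14]
[15] read 'b'  n1⇒n20
[16] read 'c'  n20⇒n21  → match P7@[15:16]
[17] read 'd'  n21⇒n9 (via fail)
[18] read 'c'  n9⇒n10  → match P1@[15:18]
[19] read 'c'  n10⇒n14 (via fail)
[20] read 'b'  n14⇒n15
[21] read 'e'  n15⇒n16  → match P4@[19:21]
[22] read 'c'  n16⇒n14 (via fail)
[23] read 'b'  n14⇒n15
[24] read 'e'  n15⇒n16  → match P4@[22:24]
[25] read 'a'  n16⇒n1 (via fail)  → match P3@[25:25]
[26] read 'd'  n1⇒n0 (via fail)
[27] read 'c'  n0⇒n14
[28] read 'b'  n14⇒n15
[29] read 'a'  n15⇒n17 (via fail)  → match P3@[29:29]
[30] read 'b'  n17⇒n18
[31] read 'c'  n18⇒n19  → match P5@[28:31],P7@[30:31]
[32] read 'e'  n19⇒n11 (via fail)
[33] read 'c'  n11⇒n14 (via fail)
[34] read 'a'  n14⇒n1 (via fail)  → match P3@[34:34]
[35] read 'b'  n1⇒n20
[36] read 'c'  n20⇒n21  → match P7@[35:36]
[37] read 'b'  n21⇒n22
[38] read 'c'  n22⇒n23  → match P7@[37:38]
[39] read 'e'  n23⇒n24  → match P6@[34:39]
[40] read 'a'  n24⇒n1 (via fail)  → match P3@[40:40]
[41] read 'd'  n1⇒n0 (via fail)
[42] read 'd'  n0⇒n0
[43] read 'e'  n0⇒n11
[44] read 'd'  n11⇒n12
[45] read 'a'  n12⇒n1 (via fail)  → match P3@[45:45]
[46] read 'e'  n1⇒n11 (via fail)
[47] read 'c'  n11⇒n14 (via fail)
[48] read 'c'  n14⇒n14 (via fail)
[49] read 'd'  n14⇒n0 (via fail)
[50] read 'a'  n0⇒n1  → match P3@[50:50]
[51] read 'd'  n1⇒n0 (via fail)
[52] read 'b'  n0⇒n7
[53] read 'a'  n7⇒n17  → match P3@[53:53]

Result: [[1,3],[3,7],[5,1],[9,4],[14,3],[16,7],[18,1],[21,4],[24,4],[25,3],[29,3],[31,5],[31,7],[34,3],[36,7],[38,7],[39,6],[40,3],[45,3],[50,3],[53,3]]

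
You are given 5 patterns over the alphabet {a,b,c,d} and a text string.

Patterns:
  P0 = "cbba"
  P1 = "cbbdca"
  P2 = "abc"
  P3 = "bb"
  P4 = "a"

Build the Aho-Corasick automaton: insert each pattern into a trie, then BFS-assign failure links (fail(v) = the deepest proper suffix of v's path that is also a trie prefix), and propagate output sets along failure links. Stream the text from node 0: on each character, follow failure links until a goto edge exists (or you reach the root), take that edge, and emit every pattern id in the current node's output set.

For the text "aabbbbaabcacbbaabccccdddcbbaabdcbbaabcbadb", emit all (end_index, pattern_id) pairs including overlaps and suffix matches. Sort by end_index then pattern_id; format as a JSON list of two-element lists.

Build automaton:
Trie (insert patterns):
  n0 'ε': a→8 b→11 c→1
  n1 'c': b→2
  n2 'cb': b→3
  n3 'cbb': a→4 d→5
  n4 'cbba': ·  [P0 ends]
  n5 'cbbd': c→6
  n6 'cbbdc': a→7
  n7 'cbbdca': ·  [P1 ends]
  n8 'a': b→9  [P4 ends]
  n9 'ab': c→10
  n10 'abc': ·  [P2 ends]
  n11 'b': b→12
  n12 'bb': ·  [P3 ends]

BFS fail/out derivation:
  fail(1) 'c': from fail(0)=0 chase 'c': 0 ⇒ 0;  out=∅∪out(0)=∅
  fail(8) 'a': from fail(0)=0 chase 'a': 0 ⇒ 0;  out={4}∪out(0)={4}
  fail(11) 'b': from fail(0)=0 chase 'b': 0 ⇒ 0;  out=∅∪out(0)=∅
  fail(2) 'cb': from fail(1)=0 chase 'b': 0 ⇒ 11;  out=∅∪out(11)=∅
  fail(9) 'ab': from fail(8)=0 chase 'b': 0 ⇒ 11;  out=∅∪out(11)=∅
  fail(12) 'bb': from fail(11)=0 chase 'b': 0 ⇒ 11;  out={3}∪out(11)={3}
  fail(3) 'cbb': from fail(2)=11 chase 'b': 11 ⇒ 12;  out=∅∪out(12)={3}
  fail(10) 'abc': from fail(9)=11 chase 'c': 11→0 ⇒ 1;  out={2}∪out(1)={2}
  fail(4) 'cbba': from fail(3)=12 chase 'a': 12→11→0 ⇒ 8;  out={0}∪out(8)={0,4}
  fail(5) 'cbbd': from fail(3)=12 chase 'd': 12→11→0 ⇒ 0;  out=∅∪out(0)=∅
  fail(6) 'cbbdc': from fail(5)=0 chase 'c': 0 ⇒ 1;  out=∅∪out(1)=∅
  fail(7) 'cbbdca': from fail(6)=1 chase 'a': 1→0 ⇒ 8;  out={1}∪out(8)={1,4}

Text stream:
[0] read 'a'  n0⇒n8  → match P4@[0:0]
[1] read 'a'  n8⇒n8 ·f  → match P4@[1:1]
[2] read 'b'  n8⇒n9
[3] read 'b'  n9⇒n12 ·f  → match P3@[2:3]
[4] read 'b'  n12⇒n12 ·f  → match P3@[3:4]
[5] read 'b'  n12⇒n12 ·f  → match P3@[4:5]
[6] read 'a'  n12⇒n8 ·f  → match P4@[6:6]
[7] read 'a'  n8⇒n8 ·f  → match P4@[7:7]
[8] read 'b'  n8⇒n9
[9] read 'c'  n9⇒n10  → match P2@[7:9]
[10] read 'a'  n10⇒n8 ·f  → match P4@[10:10]
[11] read 'c'  n8⇒n1 ·f
[12] read 'b'  n1⇒n2
[13] read 'b'  n2⇒n3  → match P3@[12:13]
[14] read 'a'  n3⇒n4  → match P0@[11:14],P4@[14:14]
[15] read 'a'  n4⇒n8 ·f  → match P4@[15:15]
[16] read 'b'  n8⇒n9
[17] read 'c'  n9⇒n10  → match P2@[15:17]
[18] read 'c'  n10⇒n1 ·f
[19] read 'c'  n1⇒n1 ·f
[20] read 'c'  n1⇒n1 ·f
[21] read 'd'  n1⇒n0 ·f
[22] read 'd'  n0⇒n0
[23] read 'd'  n0⇒n0
[24] read 'c'  n0⇒n1
[25] read 'b'  n1⇒n2
[26] read 'b'  n2⇒n3  → match P3@[25:26]
[27] read 'a'  n3⇒n4  → match P0@[24:27],P4@[27:27]
[28] read 'a'  n4⇒n8 ·f  → match P4@[28:28]
[29] read 'b'  n8⇒n9
[30] read 'd'  n9⇒n0 ·f
[31] read 'c'  n0⇒n1
[32] read 'b'  n1⇒n2
[33] read 'b'  n2⇒n3  → match P3@[32:33]
[34] read 'a'  n3⇒n4  → match P0@[31:34],P4@[34:34]
[35] read 'a'  n4⇒n8 ·f  → match P4@[35:35]
[36] read 'b'  n8⇒n9
[37] read 'c'  n9⇒n10  → match P2@[35:37]
[38] read 'b'  n10⇒n2 ·f
[39] read 'a'  n2⇒n8 ·f  → match P4@[39:39]
[40] read 'd'  n8⇒n0 ·f
[41] read 'b'  n0⇒n11

All matches (sorted): [[0,4],[1,4],[3,3],[4,3],[5,3],[6,4],[7,4],[9,2],[10,4],[13,3],[14,0],[14,4],[15,4],[17,2],[26,3],[27,0],[27,4],[28,4],[33,3],[34,0],[34,4],[35,4],[37,2],[39,4]]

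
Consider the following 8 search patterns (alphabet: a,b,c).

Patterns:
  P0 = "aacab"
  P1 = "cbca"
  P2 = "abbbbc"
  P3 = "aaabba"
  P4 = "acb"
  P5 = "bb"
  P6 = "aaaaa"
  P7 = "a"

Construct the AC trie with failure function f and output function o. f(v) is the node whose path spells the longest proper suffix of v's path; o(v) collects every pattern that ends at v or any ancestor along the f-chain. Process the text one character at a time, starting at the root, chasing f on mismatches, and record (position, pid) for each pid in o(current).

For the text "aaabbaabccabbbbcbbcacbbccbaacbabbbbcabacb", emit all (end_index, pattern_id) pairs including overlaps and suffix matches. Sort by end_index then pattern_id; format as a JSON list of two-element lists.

Build automaton:
Trie nodes:
  n0 'ε': a→1 b→21 c→6
  n1 'a': a→2 b→10 c→19  ←P7
  n2 'aa': a→15 c→3
  n3 'aac': a→4
  n4 'aaca': b→5
  n5 'aacab': ·  ←P0
  n6 'c': b→7
  n7 'cb': c→8
  n8 'cbc': a→9
  n9 'cbca': ·  ←P1
  n10 'ab': b→11
  n11 'abb': b→12
  n12 'abbb': b→13
  n13 'abbbb': c→14
  n14 'abbbbc': ·  ←P2
  n15 'aaa': a→23 b→16
  n16 'aaab': b→17
  n17 'aaabb': a→18
  n18 'aaabba': ·  ←P3
  n19 'ac': b→20
  n20 'acb': ·  ←P4
  n21 'b': b→22
  n22 'bb': ·  ←P5
  n23 'aaaa': a→24
  n24 'aaaaa': ·  ←P6

Failure links (BFS by depth):
  fail(1) 'a': from fail(0)=0 chase 'a': 0 ⇒ 0;  out={7}∪out(0)={7}
  fail(6) 'c': from fail(0)=0 chase 'c': 0 ⇒ 0;  out=∅∪out(0)=∅
  fail(21) 'b': from fail(0)=0 chase 'b': 0 ⇒ 0;  out=∅∪out(0)=∅
  fail(2) 'aa': from fail(1)=0 chase 'a': 0 ⇒ 1;  out=∅∪out(1)={7}
  fail(7) 'cb': from fail(6)=0 chase 'b': 0 ⇒ 21;  out=∅∪out(21)=∅
  fail(10) 'ab': from fail(1)=0 chase 'b': 0 ⇒ 21;  out=∅∪out(21)=∅
  fail(19) 'ac': from fail(1)=0 chase 'c': 0 ⇒ 6;  out=∅∪out(6)=∅
  fail(22) 'bb': from fail(21)=0 chase 'b': 0 ⇒ 21;  out={5}∪out(21)={5}
  fail(3) 'aac': from fail(2)=1 chase 'c': 1 ⇒ 19;  out=∅∪out(19)=∅
  fail(8) 'cbc': from fail(7)=21 chase 'c': 21→0 ⇒ 6;  out=∅∪out(6)=∅
  fail(11) 'abb': from fail(10)=21 chase 'b': 21 ⇒ 22;  out=∅∪out(22)={5}
  fail(15) 'aaa': from fail(2)=1 chase 'a': 1 ⇒ 2;  out=∅∪out(2)={7}
  fail(20) 'acb': from fail(19)=6 chase 'b': 6 ⇒ 7;  out={4}∪out(7)={4}
  fail(4) 'aaca': from fail(3)=19 chase 'a': 19→6→0 ⇒ 1;  out=∅∪out(1)={7}
  fail(9) 'cbca': from fail(8)=6 chase 'a': 6→0 ⇒ 1;  out={1}∪out(1)={1,7}
  fail(12) 'abbb': from fail(11)=22 chase 'b': 22→21 ⇒ 22;  out=∅∪out(22)={5}
  fail(16) 'aaab': from fail(15)=2 chase 'b': 2→1 ⇒ 10;  out=∅∪out(10)=∅
  fail(23) 'aaaa': from fail(15)=2 chase 'a': 2 ⇒ 15;  out=∅∪out(15)={7}
  fail(5) 'aacab': from fail(4)=1 chase 'b': 1 ⇒ 10;  out={0}∪out(10)={0}
  fail(13) 'abbbb': from fail(12)=22 chase 'b': 22→21 ⇒ 22;  out=∅∪out(22)={5}
  fail(17) 'aaabb': from fail(16)=10 chase 'b': 10 ⇒ 11;  out=∅∪out(11)={5}
  fail(24) 'aaaaa': from fail(23)=15 chase 'a': 15 ⇒ 23;  out={6}∪out(23)={6,7}
  fail(14) 'abbbbc': from fail(13)=22 chase 'c': 22→21→0 ⇒ 6;  out={2}∪out(6)={2}
  fail(18) 'aaabba': from fail(17)=11 chase 'a': 11→22→21→0 ⇒ 1;  out={3}∪out(1)={3,7}

Scan:
pos 0 'a': at 1  ** P7@[0:0]
pos 1 'a': at 2  ** P7@[1:1]
pos 2 'a': at 15  ** P7@[2:2]
pos 3 'b': at 16
pos 4 'b': at 17  ** P5@[3:4]
pos 5 'a': at 18  ** P3@[0:5],P7@[5:5]
pos 6 'a': at 2 (fail-walked)  ** P7@[6:6]
pos 7 'b': at 10 (fail-walked)
pos 8 'c': at 6 (fail-walked)
pos 9 'c': at 6 (fail-walked)
pos 10 'a': at 1 (fail-walked)  ** P7@[10:10]
pos 11 'b': at 10
pos 12 'b': at 11  ** P5@[11:12]
pos 13 'b': at 12  ** P5@[12:13]
pos 14 'b': at 13  ** P5@[13:14]
pos 15 'c': at 14  ** P2@[10:15]
pos 16 'b': at 7 (fail-walked)
pos 17 'b': at 22 (fail-walked)  ** P5@[16:17]
pos 18 'c': at 6 (fail-walked)
pos 19 'a': at 1 (fail-walked)  ** P7@[19:19]
pos 20 'c': at 19
pos 21 'b': at 20  ** P4@[19:21]
pos 22 'b': at 22 (fail-walked)  ** P5@[21:22]
pos 23 'c': at 6 (fail-walked)
pos 24 'c': at 6 (fail-walked)
pos 25 'b': at 7
pos 26 'a': at 1 (fail-walked)  ** P7@[26:26]
pos 27 'a': at 2  ** P7@[27:27]
pos 28 'c': at 3
pos 29 'b': at 20 (fail-walked)  ** P4@[27:29]
pos 30 'a': at 1 (fail-walked)  ** P7@[30:30]
pos 31 'b': at 10
pos 32 'b': at 11  ** P5@[31:32]
pos 33 'b': at 12  ** P5@[32:33]
pos 34 'b': at 13  ** P5@[33:34]
pos 35 'c': at 14  ** P2@[30:35]
pos 36 'a': at 1 (fail-walked)  ** P7@[36:36]
pos 37 'b': at 10
pos 38 'a': at 1 (fail-walked)  ** P7@[38:38]
pos 39 'c': at 19
pos 40 'b': at 20  ** P4@[38:40]

Matches: [[0,7],[1,7],[2,7],[4,5],[5,3],[5,7],[6,7],[10,7],[12,5],[13,5],[14,5],[15,2],[17,5],[19,7],[21,4],[22,5],[26,7],[27,7],[29,4],[30,7],[32,5],[33,5],[34,5],[35,2],[36,7],[38,7],[40,4]]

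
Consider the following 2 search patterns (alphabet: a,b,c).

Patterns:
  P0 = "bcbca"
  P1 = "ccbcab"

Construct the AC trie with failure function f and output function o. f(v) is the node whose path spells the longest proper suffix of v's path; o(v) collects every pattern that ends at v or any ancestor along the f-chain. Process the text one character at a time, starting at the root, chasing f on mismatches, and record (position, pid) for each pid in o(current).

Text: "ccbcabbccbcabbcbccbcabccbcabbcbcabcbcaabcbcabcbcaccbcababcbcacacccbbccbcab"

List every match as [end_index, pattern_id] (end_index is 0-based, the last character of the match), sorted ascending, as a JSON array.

Construct AC machine:
Trie nodes:
  0='ε' goto b→1 c→6
  1='b' goto c→2
  2='bc' goto b→3
  3='bcb' goto c→4
  4='bcbc' goto a→5
  5='bcbca' goto ·  ←P0
  6='c' goto c→7
  7='cc' goto b→8
  8='ccb' goto c→9
  9='ccbc' goto a→10
  10='ccbca' goto b→11
  11='ccbcab' goto ·  ←P1

Failure links (BFS by depth):
  n1('b'): parent n0 fail=0; on 'b' 0 → fail=0;  out ∅∪∅=∅
  n6('c'): parent n0 fail=0; on 'c' 0 → fail=0;  out ∅∪∅=∅
  n2('bc'): parent n1 fail=0; on 'c' 0 → fail=6;  out ∅∪∅=∅
  n7('cc'): parent n6 fail=0; on 'c' 0 → fail=6;  out ∅∪∅=∅
  n3('bcb'): parent n2 fail=6; on 'b' 6→0 → fail=1;  out ∅∪∅=∅
  n8('ccb'): parent n7 fail=6; on 'b' 6→0 → fail=1;  out ∅∪∅=∅
  n4('bcbc'): parent n3 fail=1; on 'c' 1 → fail=2;  out ∅∪∅=∅
  n9('ccbc'): parent n8 fail=1; on 'c' 1 → fail=2;  out ∅∪∅=∅
  n5('bcbca'): parent n4 fail=2; on 'a' 2→6→0 → fail=0;  out {0}∪∅={0}
  n10('ccbca'): parent n9 fail=2; on 'a' 2→6→0 → fail=0;  out ∅∪∅=∅
  n11('ccbcab'): parent n10 fail=0; on 'b' 0 → fail=1;  out {1}∪∅={1}

Run:
[0] read 'c'  n0⇒n6
[1] read 'c'  n6⇒n7
[2] read 'b'  n7⇒n8
[3] read 'c'  n8⇒n9
[4] read 'a'  n9⇒n10
[5] read 'b'  n10⇒n11  ** P1@[0:5]
[6] read 'b'  n11⇒n1 (via fail)
[7] read 'c'  n1⇒n2
[8] read 'c'  n2⇒n7 (via fail)
[9] read 'b'  n7⇒n8
[10] read 'c'  n8⇒n9
[11] read 'a'  n9⇒n10
[12] read 'b'  n10⇒n11  ** P1@[7:12]
[13] read 'b'  n11⇒n1 (via fail)
[14] read 'c'  n1⇒n2
[15] read 'b'  n2⇒n3
[16] read 'c'  n3⇒n4
[17] read 'c'  n4⇒n7 (via fail)
[18] read 'b'  n7⇒n8
[19] read 'c'  n8⇒n9
[20] read 'a'  n9⇒n10
[21] read 'b'  n10⇒n11  ** P1@[16:21]
[22] read 'c'  n11⇒n2 (via fail)
[23] read 'c'  n2⇒n7 (via fail)
[24] read 'b'  n7⇒n8
[25] read 'c'  n8⇒n9
[26] read 'a'  n9⇒n10
[27] read 'b'  n10⇒n11  ** P1@[22:27]
[28] read 'b'  n11⇒n1 (via fail)
[29] read 'c'  n1⇒n2
[30] read 'b'  n2⇒n3
[31] read 'c'  n3⇒n4
[32] read 'a'  n4⇒n5  ** P0@[28:32]
[33] read 'b'  n5⇒n1 (via fail)
[34] read 'c'  n1⇒n2
[35] read 'b'  n2⇒n3
[36] read 'c'  n3⇒n4
[37] read 'a'  n4⇒n5  ** P0@[33:37]
[38] read 'a'  n5⇒n0 (via fail)
[39] read 'b'  n0⇒n1
[40] read 'c'  n1⇒n2
[41] read 'b'  n2⇒n3
[42] read 'c'  n3⇒n4
[43] read 'a'  n4⇒n5  ** P0@[39:43]
[44] read 'b'  n5⇒n1 (via fail)
[45] read 'c'  n1⇒n2
[46] read 'b'  n2⇒n3
[47] read 'c'  n3⇒n4
[48] read 'a'  n4⇒n5  ** P0@[44:48]
[49] read 'c'  n5⇒n6 (via fail)
[50] read 'c'  n6⇒n7
[51] read 'b'  n7⇒n8
[52] read 'c'  n8⇒n9
[53] read 'a'  n9⇒n10
[54] read 'b'  n10⇒n11  ** P1@[49:54]
[55] read 'a'  n11⇒n0 (via fail)
[56] read 'b'  n0⇒n1
[57] read 'c'  n1⇒n2
[58] read 'b'  n2⇒n3
[59] read 'c'  n3⇒n4
[60] read 'a'  n4⇒n5  ** P0@[56:60]
[61] read 'c'  n5⇒n6 (via fail)
[62] read 'a'  n6⇒n0 (via fail)
[63] read 'c'  n0⇒n6
[64] read 'c'  n6⇒n7
[65] read 'c'  n7⇒n7 (via fail)
[66] read 'b'  n7⇒n8
[67] read 'b'  n8⇒n1 (via fail)
[68] read 'c'  n1⇒n2
[69] read 'c'  n2⇒n7 (via fail)
[70] read 'b'  n7⇒n8
[71] read 'c'  n8⇒n9
[72] read 'a'  n9⇒n10
[73] read 'b'  n10⇒n11  ** P1@[68:73]

Result: [[5,1],[12,1],[21,1],[27,1],[32,0],[37,0],[43,0],[48,0],[54,1],[60,0],[73,1]]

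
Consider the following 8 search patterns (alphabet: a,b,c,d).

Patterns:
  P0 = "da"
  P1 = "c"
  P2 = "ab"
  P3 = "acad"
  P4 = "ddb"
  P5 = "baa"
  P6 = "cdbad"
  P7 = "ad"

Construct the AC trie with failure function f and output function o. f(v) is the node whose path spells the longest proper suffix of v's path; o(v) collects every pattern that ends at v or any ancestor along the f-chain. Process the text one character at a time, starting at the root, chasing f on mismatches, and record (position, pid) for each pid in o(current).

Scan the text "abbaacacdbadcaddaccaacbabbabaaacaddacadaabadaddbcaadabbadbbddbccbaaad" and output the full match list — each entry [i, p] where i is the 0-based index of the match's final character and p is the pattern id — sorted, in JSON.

Build automaton:
Trie (insert patterns):
  0='ε' goto a→4 b→11 c→3 d→1
  1='d' goto a→2 d→9
  2='da' goto ·  [P0 ends]
  3='c' goto d→14  [P1 ends]
  4='a' goto b→5 c→6 d→18
  5='ab' goto ·  [P2 ends]
  6='ac' goto a→7
  7='aca' goto d→8
  8='acad' goto ·  [P3 ends]
  9='dd' goto b→10
  10='ddb' goto ·  [P4 ends]
  11='b' goto a→12
  12='ba' goto a→13
  13='baa' goto ·  [P5 ends]
  14='cd' goto b→15
  15='cdb' goto a→16
  16='cdba' goto d→17
  17='cdbad' goto ·  [P6 ends]
  18='ad' goto ·  [P7 ends]

Failure links (BFS by depth):
  fail(1) 'd': from fail(0)=0 chase 'd': 0 ⇒ 0;  out=∅∪out(0)=∅
  fail(3) 'c': from fail(0)=0 chase 'c': 0 ⇒ 0;  out={1}∪out(0)={1}
  fail(4) 'a': from fail(0)=0 chase 'a': 0 ⇒ 0;  out=∅∪out(0)=∅
  fail(11) 'b': from fail(0)=0 chase 'b': 0 ⇒ 0;  out=∅∪out(0)=∅
  fail(2) 'da': from fail(1)=0 chase 'a': 0 ⇒ 4;  out={0}∪out(4)={0}
  fail(5) 'ab': from fail(4)=0 chase 'b': 0 ⇒ 11;  out={2}∪out(11)={2}
  fail(6) 'ac': from fail(4)=0 chase 'c': 0 ⇒ 3;  out=∅∪out(3)={1}
  fail(9) 'dd': from fail(1)=0 chase 'd': 0 ⇒ 1;  out=∅∪out(1)=∅
  fail(12) 'ba': from fail(11)=0 chase 'a': 0 ⇒ 4;  out=∅∪out(4)=∅
  fail(14) 'cd': from fail(3)=0 chase 'd': 0 ⇒ 1;  out=∅∪out(1)=∅
  fail(18) 'ad': from fail(4)=0 chase 'd': 0 ⇒ 1;  out={7}∪out(1)={7}
  fail(7) 'aca': from fail(6)=3 chase 'a': 3→0 ⇒ 4;  out=∅∪out(4)=∅
  fail(10) 'ddb': from fail(9)=1 chase 'b': 1→0 ⇒ 11;  out={4}∪out(11)={4}
  fail(13) 'baa': from fail(12)=4 chase 'a': 4→0 ⇒ 4;  out={5}∪out(4)={5}
  fail(15) 'cdb': from fail(14)=1 chase 'b': 1→0 ⇒ 11;  out=∅∪out(11)=∅
  fail(8) 'acad': from fail(7)=4 chase 'd': 4 ⇒ 18;  out={3}∪out(18)={3,7}
  fail(16) 'cdba': from fail(15)=11 chase 'a': 11 ⇒ 12;  out=∅∪out(12)=∅
  fail(17) 'cdbad': from fail(16)=12 chase 'd': 12→4 ⇒ 18;  out={6}∪out(18)={6,7}

Text stream:
[0] read 'a'  n0⇒n4
[1] read 'b'  n4⇒n5  ** P2@[0:1]
[2] read 'b'  n5⇒n11 ·f
[3] read 'a'  n11⇒n12
[4] read 'a'  n12⇒n13  ** P5@[2:4]
[5] read 'c'  n13⇒n6 ·f  ** P1@[5:5]
[6] read 'a'  n6⇒n7
[7] read 'c'  n7⇒n6 ·f  ** P1@[7:7]
[8] read 'd'  n6⇒n14 ·f
[9] read 'b'  n14⇒n15
[10] read 'a'  n15⇒n16
[11] read 'd'  n16⇒n17  ** P6@[7:11],P7@[10:11]
[12] read 'c'  n17⇒n3 ·f  ** P1@[12:12]
[13] read 'a'  n3⇒n4 ·f
[14] read 'd'  n4⇒n18  ** P7@[13:14]
[15] read 'd'  n18⇒n9 ·f
[16] read 'a'  n9⇒n2 ·f  ** P0@[15:16]
[17] read 'c'  n2⇒n6 ·f  ** P1@[17:17]
[18] read 'c'  n6⇒n3 ·f  ** P1@[18:18]
[19] read 'a'  n3⇒n4 ·f
[20] read 'a'  n4⇒n4 ·f
[21] read 'c'  n4⇒n6  ** P1@[21:21]
[22] read 'b'  n6⇒n11 ·f
[23] read 'a'  n11⇒n12
[24] read 'b'  n12⇒n5 ·f  ** P2@[23:24]
[25] read 'b'  n5⇒n11 ·f
[26] read 'a'  n11⇒n12
[27] read 'b'  n12⇒n5 ·f  ** P2@[26:27]
[28] read 'a'  n5⇒n12 ·f
[29] read 'a'  n12⇒n13  ** P5@[27:29]
[30] read 'a'  n13⇒n4 ·f
[31] read 'c'  n4⇒n6  ** P1@[31:31]
[32] read 'a'  n6⇒n7
[33] read 'd'  n7⇒n8  ** P3@[30:33],P7@[32:33]
[34] read 'd'  n8⇒n9 ·f
[35] read 'a'  n9⇒n2 ·f  ** P0@[34:35]
[36] read 'c'  n2⇒n6 ·f  ** P1@[36:36]
[37] read 'a'  n6⇒n7
[38] read 'd'  n7⇒n8  ** P3@[35:38],P7@[37:38]
[39] read 'a'  n8⇒n2 ·f  ** P0@[38:39]
[40] read 'a'  n2⇒n4 ·f
[41] read 'b'  n4⇒n5  ** P2@[40:41]
[42] read 'a'  n5⇒n12 ·f
[43] read 'd'  n12⇒n18 ·f  ** P7@[42:43]
[44] read 'a'  n18⇒n2 ·f  ** P0@[43:44]
[45] read 'd'  n2⇒n18 ·f  ** P7@[44:45]
[46] read 'd'  n18⇒n9 ·f
[47] read 'b'  n9⇒n10  ** P4@[45:47]
[48] read 'c'  n10⇒n3 ·f  ** P1@[48:48]
[49] read 'a'  n3⇒n4 ·f
[50] read 'a'  n4⇒n4 ·f
[51] read 'd'  n4⇒n18  ** P7@[50:51]
[52] read 'a'  n18⇒n2 ·f  ** P0@[51:52]
[53] read 'b'  n2⇒n5 ·f  ** P2@[52:53]
[54] read 'b'  n5⇒n11 ·f
[55] read 'a'  n11⇒n12
[56] read 'd'  n12⇒n18 ·f  ** P7@[55:56]
[57] read 'b'  n18⇒n11 ·f
[58] read 'b'  n11⇒n11 ·f
[59] read 'd'  n11⇒n1 ·f
[60] read 'd'  n1⇒n9
[61] read 'b'  n9⇒n10  ** P4@[59:61]
[62] read 'c'  n10⇒n3 ·f  ** P1@[62:62]
[63] read 'c'  n3⇒n3 ·f  ** P1@[63:63]
[64] read 'b'  n3⇒n11 ·f
[65] read 'a'  n11⇒n12
[66] read 'a'  n12⇒n13  ** P5@[64:66]
[67] read 'a'  n13⇒n4 ·f
[68] read 'd'  n4⇒n18  ** P7@[67:68]

Matches: [[1,2],[4,5],[5,1],[7,1],[11,6],[11,7],[12,1],[14,7],[16,0],[17,1],[18,1],[21,1],[24,2],[27,2],[29,5],[31,1],[33,3],[33,7],[35,0],[36,1],[38,3],[38,7],[39,0],[41,2],[43,7],[44,0],[45,7],[47,4],[48,1],[51,7],[52,0],[53,2],[56,7],[61,4],[62,1],[63,1],[66,5],[68,7]]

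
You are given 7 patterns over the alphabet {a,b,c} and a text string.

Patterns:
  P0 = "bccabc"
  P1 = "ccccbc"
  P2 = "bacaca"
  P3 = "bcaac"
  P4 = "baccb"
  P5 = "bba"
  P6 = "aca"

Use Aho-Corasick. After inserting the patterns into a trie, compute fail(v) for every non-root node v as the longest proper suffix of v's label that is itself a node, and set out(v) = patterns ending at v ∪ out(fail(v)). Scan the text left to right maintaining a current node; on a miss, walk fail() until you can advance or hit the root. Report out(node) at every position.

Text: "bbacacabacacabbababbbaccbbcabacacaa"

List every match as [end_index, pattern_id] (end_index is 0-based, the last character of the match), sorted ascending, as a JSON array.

Build automaton:
Trie nodes:
  n0 'ε': a→25 b→1 c→7
  n1 'b': a→13 b→23 c→2
  n2 'bc': a→18 c→3
  n3 'bcc': a→4
  n4 'bcca': b→5
  n5 'bccab': c→6
  n6 'bccabc': ·  ←P0
  n7 'c': c→8
  n8 'cc': c→9
  n9 'ccc': c→10
  n10 'cccc': b→11
  n11 'ccccb': c→12
  n12 'ccccbc': ·  ←P1
  n13 'ba': c→14
  n14 'bac': a→15 c→21
  n15 'baca': c→16
  n16 'bacac': a→17
  n17 'bacaca': ·  ←P2
  n18 'bca': a→19
  n19 'bcaa': c→20
  n20 'bcaac': ·  ←P3
  n21 'bacc': b→22
  n22 'baccb': ·  ←P4
  n23 'bb': a→24
  n24 'bba': ·  ←P5
  n25 'a': c→26
  n26 'ac': a→27
  n27 'aca': ·  ←P6

Failure links (BFS by depth):
  fail(1) 'b': from fail(0)=0 chase 'b': 0 ⇒ 0;  out=∅∪out(0)=∅
  fail(7) 'c': from fail(0)=0 chase 'c': 0 ⇒ 0;  out=∅∪out(0)=∅
  fail(25) 'a': from fail(0)=0 chase 'a': 0 ⇒ 0;  out=∅∪out(0)=∅
  fail(2) 'bc': from fail(1)=0 chase 'c': 0 ⇒ 7;  out=∅∪out(7)=∅
  fail(8) 'cc': from fail(7)=0 chase 'c': 0 ⇒ 7;  out=∅∪out(7)=∅
  fail(13) 'ba': from fail(1)=0 chase 'a': 0 ⇒ 25;  out=∅∪out(25)=∅
  fail(23) 'bb': from fail(1)=0 chase 'b': 0 ⇒ 1;  out=∅∪out(1)=∅
  fail(26) 'ac': from fail(25)=0 chase 'c': 0 ⇒ 7;  out=∅∪out(7)=∅
  fail(3) 'bcc': from fail(2)=7 chase 'c': 7 ⇒ 8;  out=∅∪out(8)=∅
  fail(9) 'ccc': from fail(8)=7 chase 'c': 7 ⇒ 8;  out=∅∪out(8)=∅
  fail(14) 'bac': from fail(13)=25 chase 'c': 25 ⇒ 26;  out=∅∪out(26)=∅
  fail(18) 'bca': from fail(2)=7 chase 'a': 7→0 ⇒ 25;  out=∅∪out(25)=∅
  fail(24) 'bba': from fail(23)=1 chase 'a': 1 ⇒ 13;  out={5}∪out(13)={5}
  fail(27) 'aca': from fail(26)=7 chase 'a': 7→0 ⇒ 25;  out={6}∪out(25)={6}
  fail(4) 'bcca': from fail(3)=8 chase 'a': 8→7→0 ⇒ 25;  out=∅∪out(25)=∅
  fail(10) 'cccc': from fail(9)=8 chase 'c': 8 ⇒ 9;  out=∅∪out(9)=∅
  fail(15) 'baca': from fail(14)=26 chase 'a': 26 ⇒ 27;  out=∅∪out(27)={6}
  fail(19) 'bcaa': from fail(18)=25 chase 'a': 25→0 ⇒ 25;  out=∅∪out(25)=∅
  fail(21) 'bacc': from fail(14)=26 chase 'c': 26→7 ⇒ 8;  out=∅∪out(8)=∅
  fail(5) 'bccab': from fail(4)=25 chase 'b': 25→0 ⇒ 1;  out=∅∪out(1)=∅
  fail(11) 'ccccb': from fail(10)=9 chase 'b': 9→8→7→0 ⇒ 1;  out=∅∪out(1)=∅
  fail(16) 'bacac': from fail(15)=27 chase 'c': 27→25 ⇒ 26;  out=∅∪out(26)=∅
  fail(20) 'bcaac': from fail(19)=25 chase 'c': 25 ⇒ 26;  out={3}∪out(26)={3}
  fail(22) 'baccb': from fail(21)=8 chase 'b': 8→7→0 ⇒ 1;  out={4}∪out(1)={4}
  fail(6) 'bccabc': from fail(5)=1 chase 'c': 1 ⇒ 2;  out={0}∪out(2)={0}
  fail(12) 'ccccbc': from fail(11)=1 chase 'c': 1 ⇒ 2;  out={1}∪out(2)={1}
  fail(17) 'bacaca': from fail(16)=26 chase 'a': 26 ⇒ 27;  out={2}∪out(27)={2,6}

Scan:
i=0 'b': node 0→1
i=1 'b': node 1→23
i=2 'a': node 23→24  ** P5@[0:2]
i=3 'c': node 24→14 (via fail)
i=4 'a': node 14→15  ** P6@[2:4]
i=5 'c': node 15→16
i=6 'a': node 16→17  ** P2@[1:6],P6@[4:6]
i=7 'b': node 17→1 (via fail)
i=8 'a': node 1→13
i=9 'c': node 13→14
i=10 'a': node 14→15  ** P6@[8:10]
i=11 'c': node 15→16
i=12 'a': node 16→17  ** P2@[7:12],P6@[10:12]
i=13 'b': node 17→1 (via fail)
i=14 'b': node 1→23
i=15 'a': node 23→24  ** P5@[13:15]
i=16 'b': node 24→1 (via fail)
i=17 'a': node 1→13
i=18 'b': node 13→1 (via fail)
i=19 'b': node 1→23
i=20 'b': node 23→23 (via fail)
i=21 'a': node 23→24  ** P5@[19:21]
i=22 'c': node 24→14 (via fail)
i=23 'c': node 14→21
i=24 'b': node 21→22  ** P4@[20:24]
i=25 'b': node 22→23 (via fail)
i=26 'c': node 23→2 (via fail)
i=27 'a': node 2→18
i=28 'b': node 18→1 (via fail)
i=29 'a': node 1→13
i=30 'c': node 13→14
i=31 'a': node 14→15  ** P6@[29:31]
i=32 'c': node 15→16
i=33 'a': node 16→17  ** P2@[28:33],P6@[31:33]
i=34 'a': node 17→25 (via fail)

Matches: [[2,5],[4,6],[6,2],[6,6],[10,6],[12,2],[12,6],[15,5],[21,5],[24,4],[31,6],[33,2],[33,6]]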